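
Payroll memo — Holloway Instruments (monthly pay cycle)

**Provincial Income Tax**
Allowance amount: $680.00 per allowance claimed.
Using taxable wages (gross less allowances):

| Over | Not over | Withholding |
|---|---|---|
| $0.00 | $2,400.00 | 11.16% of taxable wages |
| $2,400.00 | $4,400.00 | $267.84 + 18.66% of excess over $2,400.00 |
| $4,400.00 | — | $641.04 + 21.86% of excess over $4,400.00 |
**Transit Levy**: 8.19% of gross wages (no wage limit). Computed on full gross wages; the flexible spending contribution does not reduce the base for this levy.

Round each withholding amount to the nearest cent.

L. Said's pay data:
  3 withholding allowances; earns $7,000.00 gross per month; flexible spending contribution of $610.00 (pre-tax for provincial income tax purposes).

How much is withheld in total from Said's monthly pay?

Provincial Income Tax: taxable = $7,000.00 − $610.00 − 3×$680.00 = $4,350.00
  $267.84 + 18.66% × ($4,350.00 − $2,400.00) = $267.84 + 18.66% × $1,950.00 = $631.71
Transit Levy: 8.19% × $7,000.00 = $573.30
Total: $631.71 + $573.30 = $1,205.01

$1,205.01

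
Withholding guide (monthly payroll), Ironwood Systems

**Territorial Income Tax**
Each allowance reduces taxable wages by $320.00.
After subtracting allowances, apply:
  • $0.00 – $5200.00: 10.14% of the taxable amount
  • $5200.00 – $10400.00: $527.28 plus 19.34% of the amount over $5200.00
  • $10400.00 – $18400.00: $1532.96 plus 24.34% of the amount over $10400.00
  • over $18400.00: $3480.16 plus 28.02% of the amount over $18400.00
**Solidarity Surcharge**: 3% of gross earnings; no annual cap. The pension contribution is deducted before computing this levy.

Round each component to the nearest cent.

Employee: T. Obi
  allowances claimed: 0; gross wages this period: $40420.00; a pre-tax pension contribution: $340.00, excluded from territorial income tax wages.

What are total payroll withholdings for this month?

Territorial Income Tax: taxable = $40420.00 − $340.00 = $40080.00
  $3480.16 + 28.02% × ($40080.00 − $18400.00) = $3480.16 + 28.02% × $21680.00 = $9554.90
Solidarity Surcharge: 3% × $40080.00 = $1202.40
Total: $9554.90 + $1202.40 = $10757.30

$10757.30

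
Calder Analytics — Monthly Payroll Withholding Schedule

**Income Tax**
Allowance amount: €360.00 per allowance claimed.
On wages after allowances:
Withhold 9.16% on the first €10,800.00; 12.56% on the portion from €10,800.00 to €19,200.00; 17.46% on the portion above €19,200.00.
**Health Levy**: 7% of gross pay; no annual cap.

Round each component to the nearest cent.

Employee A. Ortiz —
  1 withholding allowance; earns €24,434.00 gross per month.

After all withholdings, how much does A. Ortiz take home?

Income Tax: taxable = €24,434.00 − 1×€360.00 = €24,074.00
  €2,044.32 + 17.46% × (€24,074.00 − €19,200.00) = €2,044.32 + 17.46% × €4,874.00 = €2,895.32
Health Levy: 7% × €24,434.00 = €1,710.38
Total withheld: €2,895.32 + €1,710.38 = €4,605.70
Net pay: €24,434.00 − €4,605.70 = €19,828.30

€19,828.30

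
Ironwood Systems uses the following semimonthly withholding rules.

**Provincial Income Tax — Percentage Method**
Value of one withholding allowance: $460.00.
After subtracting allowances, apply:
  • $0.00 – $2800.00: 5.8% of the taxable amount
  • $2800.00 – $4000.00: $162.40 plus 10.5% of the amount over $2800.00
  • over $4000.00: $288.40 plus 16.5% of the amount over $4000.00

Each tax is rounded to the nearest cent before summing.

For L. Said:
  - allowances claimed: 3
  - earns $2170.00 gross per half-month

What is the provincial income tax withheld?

$45.82

Provincial Income Tax: taxable = $2170.00 − 3×$460.00 = $790.00
  5.8% × $790.00 = $45.82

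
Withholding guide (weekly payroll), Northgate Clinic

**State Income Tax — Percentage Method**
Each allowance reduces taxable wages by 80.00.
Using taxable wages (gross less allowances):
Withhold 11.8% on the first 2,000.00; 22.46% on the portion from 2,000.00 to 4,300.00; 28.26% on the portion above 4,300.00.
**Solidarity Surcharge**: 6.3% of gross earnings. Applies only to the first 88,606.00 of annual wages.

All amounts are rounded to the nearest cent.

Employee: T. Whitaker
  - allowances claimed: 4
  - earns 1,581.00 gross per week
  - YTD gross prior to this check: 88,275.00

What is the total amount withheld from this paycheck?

169.65

State Income Tax: taxable = 1,581.00 − 4×80.00 = 1,261.00
  11.8% × 1,261.00 = 148.80
Solidarity Surcharge: cap 88,606.00 − YTD 88,275.00 = 331.00 subject; 6.3% × 331.00 = 20.85
Total: 148.80 + 20.85 = 169.65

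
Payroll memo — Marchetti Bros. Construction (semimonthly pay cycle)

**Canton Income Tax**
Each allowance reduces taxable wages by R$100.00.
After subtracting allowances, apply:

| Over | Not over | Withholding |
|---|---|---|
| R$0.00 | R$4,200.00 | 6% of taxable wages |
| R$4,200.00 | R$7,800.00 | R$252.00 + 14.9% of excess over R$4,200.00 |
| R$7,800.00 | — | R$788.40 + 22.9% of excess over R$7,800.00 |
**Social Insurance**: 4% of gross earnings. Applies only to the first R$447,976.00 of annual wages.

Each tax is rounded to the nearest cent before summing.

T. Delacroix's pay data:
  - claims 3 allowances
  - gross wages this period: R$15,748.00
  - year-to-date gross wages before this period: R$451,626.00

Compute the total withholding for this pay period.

Canton Income Tax: taxable = R$15,748.00 − 3×R$100.00 = R$15,448.00
  R$788.40 + 22.9% × (R$15,448.00 − R$7,800.00) = R$788.40 + 22.9% × R$7,648.00 = R$2,539.79
Social Insurance: YTD R$451,626.00 ≥ cap R$447,976.00 → R$0.00
Total: R$2,539.79 + R$0.00 = R$2,539.79

R$2,539.79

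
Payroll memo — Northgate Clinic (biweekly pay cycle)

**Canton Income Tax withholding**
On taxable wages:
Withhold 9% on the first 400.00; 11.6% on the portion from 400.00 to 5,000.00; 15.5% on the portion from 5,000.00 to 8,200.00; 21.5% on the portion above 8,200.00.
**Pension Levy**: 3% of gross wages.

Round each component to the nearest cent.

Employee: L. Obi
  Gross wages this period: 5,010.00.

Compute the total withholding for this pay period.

721.45

Canton Income Tax: taxable = 5,010.00
  569.60 + 15.5% × (5,010.00 − 5,000.00) = 569.60 + 15.5% × 10.00 = 571.15
Pension Levy: 3% × 5,010.00 = 150.30
Total: 571.15 + 150.30 = 721.45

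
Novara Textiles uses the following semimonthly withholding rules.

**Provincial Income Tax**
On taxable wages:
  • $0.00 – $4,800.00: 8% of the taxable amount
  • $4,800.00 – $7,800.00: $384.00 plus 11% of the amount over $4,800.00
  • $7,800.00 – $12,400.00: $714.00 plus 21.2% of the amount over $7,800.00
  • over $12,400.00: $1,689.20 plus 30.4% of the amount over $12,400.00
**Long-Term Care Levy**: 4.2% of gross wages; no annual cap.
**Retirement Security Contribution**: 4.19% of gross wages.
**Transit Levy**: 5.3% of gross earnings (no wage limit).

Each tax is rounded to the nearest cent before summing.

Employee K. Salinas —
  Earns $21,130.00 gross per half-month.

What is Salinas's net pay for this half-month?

Provincial Income Tax: taxable = $21,130.00
  $1,689.20 + 30.4% × ($21,130.00 − $12,400.00) = $1,689.20 + 30.4% × $8,730.00 = $4,343.12
Long-Term Care Levy: 4.2% × $21,130.00 = $887.46
Retirement Security Contribution: 4.19% × $21,130.00 = $885.35
Transit Levy: 5.3% × $21,130.00 = $1,119.89
Total withheld: $4,343.12 + $887.46 + $885.35 + $1,119.89 = $7,235.82
Net pay: $21,130.00 − $7,235.82 = $13,894.18

$13,894.18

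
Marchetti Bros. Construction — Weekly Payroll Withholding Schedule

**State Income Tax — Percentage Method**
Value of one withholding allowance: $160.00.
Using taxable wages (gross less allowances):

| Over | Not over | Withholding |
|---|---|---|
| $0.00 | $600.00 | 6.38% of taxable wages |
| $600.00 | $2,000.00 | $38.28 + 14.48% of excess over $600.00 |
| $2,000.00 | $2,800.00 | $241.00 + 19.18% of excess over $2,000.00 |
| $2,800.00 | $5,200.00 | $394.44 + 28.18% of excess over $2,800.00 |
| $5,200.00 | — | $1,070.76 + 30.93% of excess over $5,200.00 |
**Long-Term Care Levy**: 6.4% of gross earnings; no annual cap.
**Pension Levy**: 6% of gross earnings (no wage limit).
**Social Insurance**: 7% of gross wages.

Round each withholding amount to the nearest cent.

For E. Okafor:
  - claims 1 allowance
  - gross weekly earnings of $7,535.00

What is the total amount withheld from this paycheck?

State Income Tax: taxable = $7,535.00 − 1×$160.00 = $7,375.00
  $1,070.76 + 30.93% × ($7,375.00 − $5,200.00) = $1,070.76 + 30.93% × $2,175.00 = $1,743.49
Long-Term Care Levy: 6.4% × $7,535.00 = $482.24
Pension Levy: 6% × $7,535.00 = $452.10
Social Insurance: 7% × $7,535.00 = $527.45
Total: $1,743.49 + $482.24 + $452.10 + $527.45 = $3,205.28

$3,205.28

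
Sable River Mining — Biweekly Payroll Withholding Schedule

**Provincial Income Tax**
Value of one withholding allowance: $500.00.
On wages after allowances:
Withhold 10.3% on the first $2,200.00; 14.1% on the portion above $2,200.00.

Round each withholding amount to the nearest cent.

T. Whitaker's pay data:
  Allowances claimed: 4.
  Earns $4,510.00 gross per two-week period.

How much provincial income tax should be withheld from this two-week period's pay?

Provincial Income Tax: taxable = $4,510.00 − 4×$500.00 = $2,510.00
  $226.60 + 14.1% × ($2,510.00 − $2,200.00) = $226.60 + 14.1% × $310.00 = $270.31

$270.31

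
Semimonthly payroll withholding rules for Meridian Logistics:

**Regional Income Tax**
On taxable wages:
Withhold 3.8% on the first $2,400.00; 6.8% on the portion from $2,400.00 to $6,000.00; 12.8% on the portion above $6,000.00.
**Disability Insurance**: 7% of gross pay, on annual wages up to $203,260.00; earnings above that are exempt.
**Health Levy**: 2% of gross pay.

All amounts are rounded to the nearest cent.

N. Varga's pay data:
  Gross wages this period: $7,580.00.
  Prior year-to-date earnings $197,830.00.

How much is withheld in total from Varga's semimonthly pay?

Regional Income Tax: taxable = $7,580.00
  $336.00 + 12.8% × ($7,580.00 − $6,000.00) = $336.00 + 12.8% × $1,580.00 = $538.24
Disability Insurance: cap $203,260.00 − YTD $197,830.00 = $5,430.00 subject; 7% × $5,430.00 = $380.10
Health Levy: 2% × $7,580.00 = $151.60
Total: $538.24 + $380.10 + $151.60 = $1,069.94

$1,069.94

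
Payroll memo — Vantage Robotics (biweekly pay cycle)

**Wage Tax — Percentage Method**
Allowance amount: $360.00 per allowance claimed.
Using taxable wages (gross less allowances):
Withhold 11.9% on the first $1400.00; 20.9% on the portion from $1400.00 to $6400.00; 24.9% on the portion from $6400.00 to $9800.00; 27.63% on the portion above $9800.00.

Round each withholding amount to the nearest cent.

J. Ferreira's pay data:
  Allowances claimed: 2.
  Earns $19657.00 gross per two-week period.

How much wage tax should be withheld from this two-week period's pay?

$4582.75

Wage Tax: taxable = $19657.00 − 2×$360.00 = $18937.00
  $2058.20 + 27.63% × ($18937.00 − $9800.00) = $2058.20 + 27.63% × $9137.00 = $4582.75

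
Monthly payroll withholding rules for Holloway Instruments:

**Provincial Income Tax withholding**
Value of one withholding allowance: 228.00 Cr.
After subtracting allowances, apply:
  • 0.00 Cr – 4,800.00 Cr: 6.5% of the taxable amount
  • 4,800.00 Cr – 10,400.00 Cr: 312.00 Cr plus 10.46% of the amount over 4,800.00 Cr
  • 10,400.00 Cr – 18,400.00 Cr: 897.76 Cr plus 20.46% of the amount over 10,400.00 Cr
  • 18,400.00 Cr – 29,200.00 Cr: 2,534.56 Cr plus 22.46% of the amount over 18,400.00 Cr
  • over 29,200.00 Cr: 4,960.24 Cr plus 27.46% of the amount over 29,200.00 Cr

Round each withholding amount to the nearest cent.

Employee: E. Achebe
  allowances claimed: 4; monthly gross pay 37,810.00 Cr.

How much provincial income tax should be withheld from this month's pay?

Provincial Income Tax: taxable = 37,810.00 Cr − 4×228.00 Cr = 36,898.00 Cr
  4,960.24 Cr + 27.46% × (36,898.00 Cr − 29,200.00 Cr) = 4,960.24 Cr + 27.46% × 7,698.00 Cr = 7,074.11 Cr

7,074.11 Cr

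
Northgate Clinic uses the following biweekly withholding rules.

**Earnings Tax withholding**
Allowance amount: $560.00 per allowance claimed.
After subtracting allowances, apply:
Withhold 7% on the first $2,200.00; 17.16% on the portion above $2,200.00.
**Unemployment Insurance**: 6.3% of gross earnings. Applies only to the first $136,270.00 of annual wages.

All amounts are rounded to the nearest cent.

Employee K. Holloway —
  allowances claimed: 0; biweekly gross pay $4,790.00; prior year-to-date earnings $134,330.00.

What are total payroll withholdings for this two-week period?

$720.66

Earnings Tax: taxable = $4,790.00
  $154.00 + 17.16% × ($4,790.00 − $2,200.00) = $154.00 + 17.16% × $2,590.00 = $598.44
Unemployment Insurance: cap $136,270.00 − YTD $134,330.00 = $1,940.00 subject; 6.3% × $1,940.00 = $122.22
Total: $598.44 + $122.22 = $720.66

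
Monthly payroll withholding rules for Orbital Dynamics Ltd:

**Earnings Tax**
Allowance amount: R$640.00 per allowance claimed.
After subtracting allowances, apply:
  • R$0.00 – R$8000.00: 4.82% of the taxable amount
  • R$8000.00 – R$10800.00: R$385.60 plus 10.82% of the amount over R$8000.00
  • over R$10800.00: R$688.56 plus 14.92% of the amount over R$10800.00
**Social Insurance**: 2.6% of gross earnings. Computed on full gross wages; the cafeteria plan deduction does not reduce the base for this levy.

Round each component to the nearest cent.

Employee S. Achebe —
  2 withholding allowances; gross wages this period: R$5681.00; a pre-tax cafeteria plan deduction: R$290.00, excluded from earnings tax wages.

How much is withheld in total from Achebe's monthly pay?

R$345.86

Earnings Tax: taxable = R$5681.00 − R$290.00 − 2×R$640.00 = R$4111.00
  4.82% × R$4111.00 = R$198.15
Social Insurance: 2.6% × R$5681.00 = R$147.71
Total: R$198.15 + R$147.71 = R$345.86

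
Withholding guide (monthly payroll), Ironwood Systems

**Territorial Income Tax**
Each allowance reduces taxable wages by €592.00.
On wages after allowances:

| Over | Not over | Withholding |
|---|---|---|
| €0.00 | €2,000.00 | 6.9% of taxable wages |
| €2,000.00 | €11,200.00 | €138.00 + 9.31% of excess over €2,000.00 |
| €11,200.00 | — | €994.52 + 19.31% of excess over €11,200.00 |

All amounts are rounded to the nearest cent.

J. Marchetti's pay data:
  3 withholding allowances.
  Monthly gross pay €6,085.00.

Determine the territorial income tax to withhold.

€352.97

Territorial Income Tax: taxable = €6,085.00 − 3×€592.00 = €4,309.00
  €138.00 + 9.31% × (€4,309.00 − €2,000.00) = €138.00 + 9.31% × €2,309.00 = €352.97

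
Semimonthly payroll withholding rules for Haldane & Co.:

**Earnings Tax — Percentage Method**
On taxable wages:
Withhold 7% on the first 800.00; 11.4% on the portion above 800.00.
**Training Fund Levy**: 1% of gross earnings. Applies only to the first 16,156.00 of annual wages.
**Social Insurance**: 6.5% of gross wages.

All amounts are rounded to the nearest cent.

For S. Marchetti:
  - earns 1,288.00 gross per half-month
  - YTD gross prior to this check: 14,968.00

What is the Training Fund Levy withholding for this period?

11.88

Training Fund Levy: cap 16,156.00 − YTD 14,968.00 = 1,188.00 subject; 1% × 1,188.00 = 11.88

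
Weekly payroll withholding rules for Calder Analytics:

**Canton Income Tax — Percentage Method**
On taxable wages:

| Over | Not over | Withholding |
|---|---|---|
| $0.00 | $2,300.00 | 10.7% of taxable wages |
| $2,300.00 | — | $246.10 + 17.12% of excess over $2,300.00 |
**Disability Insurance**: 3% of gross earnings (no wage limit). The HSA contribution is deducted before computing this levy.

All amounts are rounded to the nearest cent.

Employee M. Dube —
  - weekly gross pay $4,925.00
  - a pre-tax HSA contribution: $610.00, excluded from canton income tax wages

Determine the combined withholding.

Canton Income Tax: taxable = $4,925.00 − $610.00 = $4,315.00
  $246.10 + 17.12% × ($4,315.00 − $2,300.00) = $246.10 + 17.12% × $2,015.00 = $591.07
Disability Insurance: 3% × $4,315.00 = $129.45
Total: $591.07 + $129.45 = $720.52

$720.52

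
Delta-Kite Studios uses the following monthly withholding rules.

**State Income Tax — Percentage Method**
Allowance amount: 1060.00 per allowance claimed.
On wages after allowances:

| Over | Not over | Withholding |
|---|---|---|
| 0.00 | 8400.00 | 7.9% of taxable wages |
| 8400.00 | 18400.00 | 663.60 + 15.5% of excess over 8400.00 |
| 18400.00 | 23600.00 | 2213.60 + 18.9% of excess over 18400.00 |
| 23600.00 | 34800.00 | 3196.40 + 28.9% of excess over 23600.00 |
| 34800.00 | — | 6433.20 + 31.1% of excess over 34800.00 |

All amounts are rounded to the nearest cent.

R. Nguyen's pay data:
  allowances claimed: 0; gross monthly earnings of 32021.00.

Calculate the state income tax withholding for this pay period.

5630.07

State Income Tax: taxable = 32021.00
  3196.40 + 28.9% × (32021.00 − 23600.00) = 3196.40 + 28.9% × 8421.00 = 5630.07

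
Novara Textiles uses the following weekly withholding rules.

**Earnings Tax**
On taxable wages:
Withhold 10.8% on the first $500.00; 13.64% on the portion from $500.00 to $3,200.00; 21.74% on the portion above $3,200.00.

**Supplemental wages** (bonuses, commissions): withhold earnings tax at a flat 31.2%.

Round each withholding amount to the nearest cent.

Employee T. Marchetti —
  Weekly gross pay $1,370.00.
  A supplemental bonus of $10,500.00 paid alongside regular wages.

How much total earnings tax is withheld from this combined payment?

Earnings Tax: taxable = $1,370.00
  $54.00 + 13.64% × ($1,370.00 − $500.00) = $54.00 + 13.64% × $870.00 = $172.67
Supplemental (31.2% flat on bonus): 31.2% × $10,500.00 = $3,276.00
Total earnings tax: $172.67 + $3,276.00 = $3,448.67

$3,448.67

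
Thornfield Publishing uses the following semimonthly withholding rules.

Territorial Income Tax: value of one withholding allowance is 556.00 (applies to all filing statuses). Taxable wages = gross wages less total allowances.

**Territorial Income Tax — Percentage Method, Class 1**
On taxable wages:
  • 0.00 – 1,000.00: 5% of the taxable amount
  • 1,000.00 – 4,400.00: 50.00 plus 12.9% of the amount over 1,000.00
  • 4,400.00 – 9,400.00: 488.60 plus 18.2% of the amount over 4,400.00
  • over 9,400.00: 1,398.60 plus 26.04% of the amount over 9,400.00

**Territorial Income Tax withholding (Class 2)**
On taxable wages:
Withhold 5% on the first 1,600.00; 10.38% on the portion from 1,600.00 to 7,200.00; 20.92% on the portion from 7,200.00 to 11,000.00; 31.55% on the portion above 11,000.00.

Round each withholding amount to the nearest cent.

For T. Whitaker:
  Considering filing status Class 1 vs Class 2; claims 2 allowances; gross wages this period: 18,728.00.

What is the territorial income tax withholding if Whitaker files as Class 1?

3,538.05

Territorial Income Tax (Class 1): taxable = 18,728.00 − 2×556.00 = 17,616.00
  1,398.60 + 26.04% × (17,616.00 − 9,400.00) = 1,398.60 + 26.04% × 8,216.00 = 3,538.05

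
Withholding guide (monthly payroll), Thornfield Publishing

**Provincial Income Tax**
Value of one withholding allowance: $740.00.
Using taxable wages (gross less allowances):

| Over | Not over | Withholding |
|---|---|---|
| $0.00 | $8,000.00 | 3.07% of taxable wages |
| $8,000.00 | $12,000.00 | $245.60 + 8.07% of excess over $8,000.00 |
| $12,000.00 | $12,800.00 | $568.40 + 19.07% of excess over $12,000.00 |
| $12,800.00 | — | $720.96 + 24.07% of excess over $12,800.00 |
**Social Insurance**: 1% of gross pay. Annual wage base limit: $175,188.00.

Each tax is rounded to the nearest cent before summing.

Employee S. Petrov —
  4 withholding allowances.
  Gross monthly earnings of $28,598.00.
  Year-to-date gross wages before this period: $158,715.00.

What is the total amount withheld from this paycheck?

$3,975.80

Provincial Income Tax: taxable = $28,598.00 − 4×$740.00 = $25,638.00
  $720.96 + 24.07% × ($25,638.00 − $12,800.00) = $720.96 + 24.07% × $12,838.00 = $3,811.07
Social Insurance: cap $175,188.00 − YTD $158,715.00 = $16,473.00 subject; 1% × $16,473.00 = $164.73
Total: $3,811.07 + $164.73 = $3,975.80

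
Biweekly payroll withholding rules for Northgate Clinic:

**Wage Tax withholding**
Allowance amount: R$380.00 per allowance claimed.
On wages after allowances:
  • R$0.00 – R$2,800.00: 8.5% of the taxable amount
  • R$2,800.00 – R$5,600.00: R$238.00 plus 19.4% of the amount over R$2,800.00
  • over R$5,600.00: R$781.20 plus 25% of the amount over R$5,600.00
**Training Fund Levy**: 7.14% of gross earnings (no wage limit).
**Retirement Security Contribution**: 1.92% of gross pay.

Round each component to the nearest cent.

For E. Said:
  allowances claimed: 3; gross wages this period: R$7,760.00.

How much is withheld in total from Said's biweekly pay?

R$1,739.25

Wage Tax: taxable = R$7,760.00 − 3×R$380.00 = R$6,620.00
  R$781.20 + 25% × (R$6,620.00 − R$5,600.00) = R$781.20 + 25% × R$1,020.00 = R$1,036.20
Training Fund Levy: 7.14% × R$7,760.00 = R$554.06
Retirement Security Contribution: 1.92% × R$7,760.00 = R$148.99
Total: R$1,036.20 + R$554.06 + R$148.99 = R$1,739.25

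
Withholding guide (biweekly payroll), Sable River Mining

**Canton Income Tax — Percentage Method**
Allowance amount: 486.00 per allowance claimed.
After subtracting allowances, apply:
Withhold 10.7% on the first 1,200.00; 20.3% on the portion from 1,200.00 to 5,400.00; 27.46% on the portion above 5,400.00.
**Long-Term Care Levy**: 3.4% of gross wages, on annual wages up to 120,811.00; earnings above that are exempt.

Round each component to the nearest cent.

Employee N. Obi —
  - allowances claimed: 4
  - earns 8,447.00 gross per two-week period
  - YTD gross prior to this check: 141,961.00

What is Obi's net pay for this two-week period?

7,163.12

Canton Income Tax: taxable = 8,447.00 − 4×486.00 = 6,503.00
  981.00 + 27.46% × (6,503.00 − 5,400.00) = 981.00 + 27.46% × 1,103.00 = 1,283.88
Long-Term Care Levy: YTD 141,961.00 ≥ cap 120,811.00 → 0.00
Total withheld: 1,283.88 + 0.00 = 1,283.88
Net pay: 8,447.00 − 1,283.88 = 7,163.12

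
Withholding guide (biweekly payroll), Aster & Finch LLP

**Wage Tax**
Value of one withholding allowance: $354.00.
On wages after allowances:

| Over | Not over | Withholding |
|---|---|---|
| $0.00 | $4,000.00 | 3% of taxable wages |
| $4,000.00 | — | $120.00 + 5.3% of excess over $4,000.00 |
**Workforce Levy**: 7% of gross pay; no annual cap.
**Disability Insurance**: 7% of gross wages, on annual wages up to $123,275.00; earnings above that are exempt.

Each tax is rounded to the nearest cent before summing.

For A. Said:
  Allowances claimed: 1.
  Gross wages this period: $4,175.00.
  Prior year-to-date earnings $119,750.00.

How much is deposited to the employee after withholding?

$3,521.37

Wage Tax: taxable = $4,175.00 − 1×$354.00 = $3,821.00
  3% × $3,821.00 = $114.63
Workforce Levy: 7% × $4,175.00 = $292.25
Disability Insurance: cap $123,275.00 − YTD $119,750.00 = $3,525.00 subject; 7% × $3,525.00 = $246.75
Total withheld: $114.63 + $292.25 + $246.75 = $653.63
Net pay: $4,175.00 − $653.63 = $3,521.37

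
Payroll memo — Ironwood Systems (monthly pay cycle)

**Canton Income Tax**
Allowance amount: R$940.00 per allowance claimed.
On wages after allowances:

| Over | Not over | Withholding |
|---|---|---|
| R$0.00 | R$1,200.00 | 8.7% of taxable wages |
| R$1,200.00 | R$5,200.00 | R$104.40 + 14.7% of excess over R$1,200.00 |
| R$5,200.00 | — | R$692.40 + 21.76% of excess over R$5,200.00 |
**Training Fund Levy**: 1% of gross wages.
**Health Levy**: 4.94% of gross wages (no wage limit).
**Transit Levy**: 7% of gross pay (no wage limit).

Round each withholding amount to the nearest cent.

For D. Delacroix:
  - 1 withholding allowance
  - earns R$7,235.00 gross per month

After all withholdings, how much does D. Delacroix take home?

R$5,368.12

Canton Income Tax: taxable = R$7,235.00 − 1×R$940.00 = R$6,295.00
  R$692.40 + 21.76% × (R$6,295.00 − R$5,200.00) = R$692.40 + 21.76% × R$1,095.00 = R$930.67
Training Fund Levy: 1% × R$7,235.00 = R$72.35
Health Levy: 4.94% × R$7,235.00 = R$357.41
Transit Levy: 7% × R$7,235.00 = R$506.45
Total withheld: R$930.67 + R$72.35 + R$357.41 + R$506.45 = R$1,866.88
Net pay: R$7,235.00 − R$1,866.88 = R$5,368.12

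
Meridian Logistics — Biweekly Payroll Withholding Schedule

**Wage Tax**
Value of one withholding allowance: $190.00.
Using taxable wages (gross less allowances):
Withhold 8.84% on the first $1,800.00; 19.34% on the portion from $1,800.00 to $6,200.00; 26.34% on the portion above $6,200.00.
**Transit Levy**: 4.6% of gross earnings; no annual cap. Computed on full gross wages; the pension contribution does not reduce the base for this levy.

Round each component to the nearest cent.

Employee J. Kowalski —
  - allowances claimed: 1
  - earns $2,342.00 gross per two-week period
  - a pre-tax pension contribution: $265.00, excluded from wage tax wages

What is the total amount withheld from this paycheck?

Wage Tax: taxable = $2,342.00 − $265.00 − 1×$190.00 = $1,887.00
  $159.12 + 19.34% × ($1,887.00 − $1,800.00) = $159.12 + 19.34% × $87.00 = $175.95
Transit Levy: 4.6% × $2,342.00 = $107.73
Total: $175.95 + $107.73 = $283.68

$283.68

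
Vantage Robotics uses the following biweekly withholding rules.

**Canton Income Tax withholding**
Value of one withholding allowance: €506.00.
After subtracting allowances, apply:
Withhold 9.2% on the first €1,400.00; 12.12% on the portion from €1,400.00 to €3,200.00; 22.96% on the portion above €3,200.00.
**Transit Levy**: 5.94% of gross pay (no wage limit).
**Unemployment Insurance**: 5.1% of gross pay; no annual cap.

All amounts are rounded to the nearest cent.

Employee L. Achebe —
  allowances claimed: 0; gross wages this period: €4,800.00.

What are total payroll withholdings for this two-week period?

€1,244.24

Canton Income Tax: taxable = €4,800.00
  €346.96 + 22.96% × (€4,800.00 − €3,200.00) = €346.96 + 22.96% × €1,600.00 = €714.32
Transit Levy: 5.94% × €4,800.00 = €285.12
Unemployment Insurance: 5.1% × €4,800.00 = €244.80
Total: €714.32 + €285.12 + €244.80 = €1,244.24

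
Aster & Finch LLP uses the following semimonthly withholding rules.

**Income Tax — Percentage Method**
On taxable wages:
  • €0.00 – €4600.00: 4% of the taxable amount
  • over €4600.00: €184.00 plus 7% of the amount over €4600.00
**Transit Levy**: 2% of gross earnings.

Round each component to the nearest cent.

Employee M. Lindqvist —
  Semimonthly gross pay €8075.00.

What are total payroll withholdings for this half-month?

€588.75

Income Tax: taxable = €8075.00
  €184.00 + 7% × (€8075.00 − €4600.00) = €184.00 + 7% × €3475.00 = €427.25
Transit Levy: 2% × €8075.00 = €161.50
Total: €427.25 + €161.50 = €588.75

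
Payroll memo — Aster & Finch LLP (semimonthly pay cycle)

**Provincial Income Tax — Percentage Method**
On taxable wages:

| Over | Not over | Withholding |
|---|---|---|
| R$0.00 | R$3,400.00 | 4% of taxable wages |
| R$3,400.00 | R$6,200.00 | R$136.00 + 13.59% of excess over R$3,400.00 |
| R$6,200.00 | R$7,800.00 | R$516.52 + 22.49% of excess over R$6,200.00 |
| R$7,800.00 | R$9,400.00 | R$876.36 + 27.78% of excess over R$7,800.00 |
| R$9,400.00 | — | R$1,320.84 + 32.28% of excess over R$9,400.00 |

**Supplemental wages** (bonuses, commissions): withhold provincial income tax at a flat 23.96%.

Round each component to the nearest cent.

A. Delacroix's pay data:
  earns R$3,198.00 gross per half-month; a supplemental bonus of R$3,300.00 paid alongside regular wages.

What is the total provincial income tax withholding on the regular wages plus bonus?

R$918.60

Provincial Income Tax: taxable = R$3,198.00
  4% × R$3,198.00 = R$127.92
Supplemental (23.96% flat on bonus): 23.96% × R$3,300.00 = R$790.68
Total provincial income tax: R$127.92 + R$790.68 = R$918.60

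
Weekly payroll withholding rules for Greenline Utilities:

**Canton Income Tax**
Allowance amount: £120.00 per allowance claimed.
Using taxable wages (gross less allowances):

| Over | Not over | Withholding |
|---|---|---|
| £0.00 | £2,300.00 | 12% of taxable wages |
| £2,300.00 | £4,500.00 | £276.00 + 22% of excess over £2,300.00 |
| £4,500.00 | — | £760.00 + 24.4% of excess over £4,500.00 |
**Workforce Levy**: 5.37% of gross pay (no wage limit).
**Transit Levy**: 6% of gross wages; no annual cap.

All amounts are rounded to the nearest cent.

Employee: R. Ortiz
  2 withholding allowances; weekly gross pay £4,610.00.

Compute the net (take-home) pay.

Canton Income Tax: taxable = £4,610.00 − 2×£120.00 = £4,370.00
  £276.00 + 22% × (£4,370.00 − £2,300.00) = £276.00 + 22% × £2,070.00 = £731.40
Workforce Levy: 5.37% × £4,610.00 = £247.56
Transit Levy: 6% × £4,610.00 = £276.60
Total withheld: £731.40 + £247.56 + £276.60 = £1,255.56
Net pay: £4,610.00 − £1,255.56 = £3,354.44

£3,354.44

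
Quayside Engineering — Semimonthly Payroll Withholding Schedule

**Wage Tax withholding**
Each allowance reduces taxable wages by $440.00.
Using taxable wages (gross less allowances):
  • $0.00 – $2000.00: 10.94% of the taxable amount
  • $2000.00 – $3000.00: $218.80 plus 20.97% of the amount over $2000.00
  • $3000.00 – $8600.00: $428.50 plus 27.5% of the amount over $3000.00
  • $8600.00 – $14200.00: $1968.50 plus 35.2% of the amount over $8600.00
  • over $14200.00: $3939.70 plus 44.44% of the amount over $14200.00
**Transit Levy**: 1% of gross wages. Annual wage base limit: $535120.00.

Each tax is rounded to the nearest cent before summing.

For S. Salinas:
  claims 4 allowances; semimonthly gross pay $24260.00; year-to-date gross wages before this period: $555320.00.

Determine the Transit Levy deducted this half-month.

$0.00

Transit Levy: YTD $555320.00 ≥ cap $535120.00 → $0.00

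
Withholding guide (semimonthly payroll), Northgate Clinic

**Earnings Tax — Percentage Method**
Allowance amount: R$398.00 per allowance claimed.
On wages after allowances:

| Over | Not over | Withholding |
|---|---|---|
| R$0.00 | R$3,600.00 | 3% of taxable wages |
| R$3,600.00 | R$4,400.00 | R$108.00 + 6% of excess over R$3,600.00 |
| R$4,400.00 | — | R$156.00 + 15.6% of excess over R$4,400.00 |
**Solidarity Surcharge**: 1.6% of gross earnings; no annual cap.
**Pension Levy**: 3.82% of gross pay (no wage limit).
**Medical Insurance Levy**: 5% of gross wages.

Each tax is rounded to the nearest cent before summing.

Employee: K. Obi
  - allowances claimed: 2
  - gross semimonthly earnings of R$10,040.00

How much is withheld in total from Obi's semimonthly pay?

Earnings Tax: taxable = R$10,040.00 − 2×R$398.00 = R$9,244.00
  R$156.00 + 15.6% × (R$9,244.00 − R$4,400.00) = R$156.00 + 15.6% × R$4,844.00 = R$911.66
Solidarity Surcharge: 1.6% × R$10,040.00 = R$160.64
Pension Levy: 3.82% × R$10,040.00 = R$383.53
Medical Insurance Levy: 5% × R$10,040.00 = R$502.00
Total: R$911.66 + R$160.64 + R$383.53 + R$502.00 = R$1,957.83

R$1,957.83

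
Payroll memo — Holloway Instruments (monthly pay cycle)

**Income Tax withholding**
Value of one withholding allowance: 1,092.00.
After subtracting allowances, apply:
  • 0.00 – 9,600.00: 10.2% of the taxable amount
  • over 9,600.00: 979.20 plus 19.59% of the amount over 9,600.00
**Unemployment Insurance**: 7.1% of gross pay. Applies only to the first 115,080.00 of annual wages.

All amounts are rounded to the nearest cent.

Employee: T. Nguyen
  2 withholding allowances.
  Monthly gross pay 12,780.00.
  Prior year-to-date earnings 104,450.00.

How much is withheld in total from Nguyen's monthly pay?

1,929.05

Income Tax: taxable = 12,780.00 − 2×1,092.00 = 10,596.00
  979.20 + 19.59% × (10,596.00 − 9,600.00) = 979.20 + 19.59% × 996.00 = 1,174.32
Unemployment Insurance: cap 115,080.00 − YTD 104,450.00 = 10,630.00 subject; 7.1% × 10,630.00 = 754.73
Total: 1,174.32 + 754.73 = 1,929.05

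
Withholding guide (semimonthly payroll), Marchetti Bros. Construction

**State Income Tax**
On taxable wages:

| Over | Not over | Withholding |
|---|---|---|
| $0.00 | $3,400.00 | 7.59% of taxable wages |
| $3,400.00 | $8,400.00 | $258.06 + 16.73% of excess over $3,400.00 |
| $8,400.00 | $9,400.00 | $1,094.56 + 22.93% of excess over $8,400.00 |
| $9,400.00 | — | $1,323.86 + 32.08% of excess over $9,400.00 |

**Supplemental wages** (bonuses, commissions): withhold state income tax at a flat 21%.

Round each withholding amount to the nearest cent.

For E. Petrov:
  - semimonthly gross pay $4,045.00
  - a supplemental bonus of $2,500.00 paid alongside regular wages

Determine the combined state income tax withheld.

State Income Tax: taxable = $4,045.00
  $258.06 + 16.73% × ($4,045.00 − $3,400.00) = $258.06 + 16.73% × $645.00 = $365.97
Supplemental (21% flat on bonus): 21% × $2,500.00 = $525.00
Total state income tax: $365.97 + $525.00 = $890.97

$890.97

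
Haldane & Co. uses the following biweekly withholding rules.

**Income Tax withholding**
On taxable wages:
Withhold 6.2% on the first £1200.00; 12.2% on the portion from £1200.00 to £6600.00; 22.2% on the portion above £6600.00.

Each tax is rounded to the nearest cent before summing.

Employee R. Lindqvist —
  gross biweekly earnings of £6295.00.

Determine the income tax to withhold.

£695.99

Income Tax: taxable = £6295.00
  £74.40 + 12.2% × (£6295.00 − £1200.00) = £74.40 + 12.2% × £5095.00 = £695.99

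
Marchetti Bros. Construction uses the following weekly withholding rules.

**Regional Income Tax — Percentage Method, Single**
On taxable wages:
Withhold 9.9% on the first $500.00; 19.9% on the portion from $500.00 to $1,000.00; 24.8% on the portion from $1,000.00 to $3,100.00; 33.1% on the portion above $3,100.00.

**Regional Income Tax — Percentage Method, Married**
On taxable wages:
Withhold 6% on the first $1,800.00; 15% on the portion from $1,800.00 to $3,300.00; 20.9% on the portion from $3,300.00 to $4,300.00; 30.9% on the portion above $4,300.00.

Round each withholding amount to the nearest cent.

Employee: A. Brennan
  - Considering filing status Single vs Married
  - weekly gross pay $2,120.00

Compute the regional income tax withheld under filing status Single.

$426.76

Regional Income Tax (Single): taxable = $2,120.00
  $149.00 + 24.8% × ($2,120.00 − $1,000.00) = $149.00 + 24.8% × $1,120.00 = $426.76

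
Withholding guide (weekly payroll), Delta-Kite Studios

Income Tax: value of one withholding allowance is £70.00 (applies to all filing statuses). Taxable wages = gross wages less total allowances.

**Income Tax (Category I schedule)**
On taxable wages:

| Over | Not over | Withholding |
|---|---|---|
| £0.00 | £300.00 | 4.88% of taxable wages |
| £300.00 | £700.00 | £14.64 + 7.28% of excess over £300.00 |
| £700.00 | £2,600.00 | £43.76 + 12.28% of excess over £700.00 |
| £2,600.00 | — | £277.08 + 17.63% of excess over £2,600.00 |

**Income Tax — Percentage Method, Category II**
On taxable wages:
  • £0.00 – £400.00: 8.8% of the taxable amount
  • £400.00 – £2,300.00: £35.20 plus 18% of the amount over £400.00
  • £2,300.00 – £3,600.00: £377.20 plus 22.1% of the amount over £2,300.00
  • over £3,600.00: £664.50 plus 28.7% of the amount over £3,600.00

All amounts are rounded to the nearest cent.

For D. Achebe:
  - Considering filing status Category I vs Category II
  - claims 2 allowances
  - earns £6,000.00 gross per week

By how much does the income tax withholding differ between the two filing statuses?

£461.30

Income Tax (Category I): taxable = £6,000.00 − 2×£70.00 = £5,860.00
  £277.08 + 17.63% × (£5,860.00 − £2,600.00) = £277.08 + 17.63% × £3,260.00 = £851.82
Income Tax (Category II): taxable = £6,000.00 − 2×£70.00 = £5,860.00
  £664.50 + 28.7% × (£5,860.00 − £3,600.00) = £664.50 + 28.7% × £2,260.00 = £1,313.12
Difference: |£851.82 − £1,313.12| = £461.30 (higher under Category II)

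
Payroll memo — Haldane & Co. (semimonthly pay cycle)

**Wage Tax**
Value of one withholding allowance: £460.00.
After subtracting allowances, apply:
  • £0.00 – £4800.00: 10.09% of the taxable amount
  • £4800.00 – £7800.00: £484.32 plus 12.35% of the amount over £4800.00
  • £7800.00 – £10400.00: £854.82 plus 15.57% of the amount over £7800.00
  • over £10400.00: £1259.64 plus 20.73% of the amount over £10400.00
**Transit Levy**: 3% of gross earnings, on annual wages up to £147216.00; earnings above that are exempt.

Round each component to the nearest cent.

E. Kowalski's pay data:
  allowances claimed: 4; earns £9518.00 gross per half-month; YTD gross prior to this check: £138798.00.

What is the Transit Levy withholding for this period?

£252.54

Transit Levy: cap £147216.00 − YTD £138798.00 = £8418.00 subject; 3% × £8418.00 = £252.54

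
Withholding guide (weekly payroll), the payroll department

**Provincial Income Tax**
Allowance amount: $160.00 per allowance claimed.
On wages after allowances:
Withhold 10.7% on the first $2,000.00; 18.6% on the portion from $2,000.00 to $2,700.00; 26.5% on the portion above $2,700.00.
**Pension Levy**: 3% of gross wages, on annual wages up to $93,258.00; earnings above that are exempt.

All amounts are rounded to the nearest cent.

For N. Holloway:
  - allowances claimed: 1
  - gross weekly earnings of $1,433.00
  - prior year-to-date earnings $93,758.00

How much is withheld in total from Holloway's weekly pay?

$136.21

Provincial Income Tax: taxable = $1,433.00 − 1×$160.00 = $1,273.00
  10.7% × $1,273.00 = $136.21
Pension Levy: YTD $93,758.00 ≥ cap $93,258.00 → $0.00
Total: $136.21 + $0.00 = $136.21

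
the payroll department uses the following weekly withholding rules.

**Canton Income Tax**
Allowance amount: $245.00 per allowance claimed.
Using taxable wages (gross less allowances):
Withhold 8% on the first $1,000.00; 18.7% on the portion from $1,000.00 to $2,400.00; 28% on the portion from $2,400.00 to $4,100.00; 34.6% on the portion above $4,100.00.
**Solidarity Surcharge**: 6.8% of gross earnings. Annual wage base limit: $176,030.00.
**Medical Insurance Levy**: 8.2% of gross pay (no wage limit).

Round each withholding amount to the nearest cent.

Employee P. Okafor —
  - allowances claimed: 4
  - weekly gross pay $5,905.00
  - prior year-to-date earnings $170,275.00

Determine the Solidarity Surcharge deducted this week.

Solidarity Surcharge: cap $176,030.00 − YTD $170,275.00 = $5,755.00 subject; 6.8% × $5,755.00 = $391.34

$391.34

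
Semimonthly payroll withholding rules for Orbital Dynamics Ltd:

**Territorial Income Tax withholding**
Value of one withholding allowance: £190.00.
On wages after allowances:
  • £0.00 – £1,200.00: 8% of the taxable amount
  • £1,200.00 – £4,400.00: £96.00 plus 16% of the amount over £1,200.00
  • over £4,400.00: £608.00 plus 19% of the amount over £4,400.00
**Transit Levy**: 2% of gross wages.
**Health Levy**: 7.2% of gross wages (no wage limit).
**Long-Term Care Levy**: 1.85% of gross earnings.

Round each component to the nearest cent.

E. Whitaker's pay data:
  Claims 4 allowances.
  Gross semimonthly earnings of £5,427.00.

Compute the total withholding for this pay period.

Territorial Income Tax: taxable = £5,427.00 − 4×£190.00 = £4,667.00
  £608.00 + 19% × (£4,667.00 − £4,400.00) = £608.00 + 19% × £267.00 = £658.73
Transit Levy: 2% × £5,427.00 = £108.54
Health Levy: 7.2% × £5,427.00 = £390.74
Long-Term Care Levy: 1.85% × £5,427.00 = £100.40
Total: £658.73 + £108.54 + £390.74 + £100.40 = £1,258.41

£1,258.41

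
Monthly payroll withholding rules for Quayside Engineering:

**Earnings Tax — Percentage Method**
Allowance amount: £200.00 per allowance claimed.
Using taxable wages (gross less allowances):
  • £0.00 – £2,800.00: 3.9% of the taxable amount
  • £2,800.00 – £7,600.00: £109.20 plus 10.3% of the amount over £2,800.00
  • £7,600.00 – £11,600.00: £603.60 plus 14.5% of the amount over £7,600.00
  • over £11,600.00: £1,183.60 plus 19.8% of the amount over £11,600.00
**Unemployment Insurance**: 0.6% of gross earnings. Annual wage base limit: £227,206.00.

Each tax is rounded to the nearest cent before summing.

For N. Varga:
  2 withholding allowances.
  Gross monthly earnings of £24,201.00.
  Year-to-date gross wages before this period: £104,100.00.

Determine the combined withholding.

£3,744.61

Earnings Tax: taxable = £24,201.00 − 2×£200.00 = £23,801.00
  £1,183.60 + 19.8% × (£23,801.00 − £11,600.00) = £1,183.60 + 19.8% × £12,201.00 = £3,599.40
Unemployment Insurance: 0.6% × £24,201.00 = £145.21
Total: £3,599.40 + £145.21 = £3,744.61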